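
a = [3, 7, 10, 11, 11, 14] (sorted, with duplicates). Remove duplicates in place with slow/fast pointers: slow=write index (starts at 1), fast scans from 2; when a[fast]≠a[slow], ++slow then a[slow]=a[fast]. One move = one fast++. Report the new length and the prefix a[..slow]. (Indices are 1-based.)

length 5; prefix = [3, 7, 10, 11, 14]

(s=1,f=2) a[fast]=7≠a[slow]=3 write a[2]=7 → slow++,fast++
(s=2,f=3) a[fast]=10≠a[slow]=7 write a[3]=10 → slow++,fast++
(s=3,f=4) a[fast]=11≠a[slow]=10 write a[4]=11 → slow++,fast++
(s=4,f=5) a[fast]=11=a[slow] dup → fast++
(s=4,f=6) a[fast]=14≠a[slow]=11 write a[5]=14 → slow++,fast++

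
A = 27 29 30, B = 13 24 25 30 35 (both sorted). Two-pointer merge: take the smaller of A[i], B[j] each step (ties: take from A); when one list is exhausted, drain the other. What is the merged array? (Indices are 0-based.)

[13, 24, 25, 27, 29, 30, 30, 35]

i=0 j=0: A[i]=27>B[j]=13 take 13, j++
i=0 j=1: A[i]=27>B[j]=24 take 24, j++
i=0 j=2: A[i]=27>B[j]=25 take 25, j++
i=0 j=3: A[i]=27<=B[j]=30 take 27, i++
i=1 j=3: A[i]=29<=B[j]=30 take 29, i++
i=2 j=3: A[i]=30<=B[j]=30 take 30, i++
i=3 j=3: A done, take B[j]=30, j++
i=3 j=4: A done, take B[j]=35, j++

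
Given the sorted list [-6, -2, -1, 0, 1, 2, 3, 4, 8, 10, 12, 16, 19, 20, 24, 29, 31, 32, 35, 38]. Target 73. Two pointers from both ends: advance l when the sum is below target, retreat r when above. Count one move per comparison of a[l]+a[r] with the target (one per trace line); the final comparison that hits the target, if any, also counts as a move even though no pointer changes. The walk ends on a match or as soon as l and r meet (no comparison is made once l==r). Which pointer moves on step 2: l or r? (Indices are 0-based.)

l=0 r=19: -6+38=32 <73, l++
l=1 r=19: -2+38=36 <73, l++

l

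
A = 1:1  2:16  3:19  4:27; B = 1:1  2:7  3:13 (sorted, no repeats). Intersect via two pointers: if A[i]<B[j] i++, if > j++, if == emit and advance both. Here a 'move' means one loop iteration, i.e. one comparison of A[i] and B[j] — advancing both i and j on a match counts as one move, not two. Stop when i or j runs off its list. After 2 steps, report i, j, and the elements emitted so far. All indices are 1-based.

i=2, j=3, emitted=[1]

[i=1,j=1] 1==1 emit → i++,j++
[i=2,j=2] 16>7 → j++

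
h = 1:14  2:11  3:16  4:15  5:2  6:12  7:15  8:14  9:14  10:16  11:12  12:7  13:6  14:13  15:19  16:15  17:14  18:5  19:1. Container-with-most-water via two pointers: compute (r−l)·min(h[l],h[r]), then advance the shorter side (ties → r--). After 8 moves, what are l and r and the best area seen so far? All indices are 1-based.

l=5, r=15, best area=224

l=1 r=19: min(14,1)*18=18 best=18 *, r--
l=1 r=18: min(14,5)*17=85 best=85 *, r--
l=1 r=17: min(14,14)*16=224 best=224 *, r--
l=1 r=16: min(14,15)*15=210 best=224, l++
l=2 r=16: min(11,15)*14=154 best=224, l++
l=3 r=16: min(16,15)*13=195 best=224, r--
l=3 r=15: min(16,19)*12=192 best=224, l++
l=4 r=15: min(15,19)*11=165 best=224, l++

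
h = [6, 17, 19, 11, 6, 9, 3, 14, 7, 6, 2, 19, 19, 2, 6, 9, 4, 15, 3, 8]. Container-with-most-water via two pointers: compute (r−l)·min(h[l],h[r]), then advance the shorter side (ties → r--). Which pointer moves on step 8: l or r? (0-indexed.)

l=0 r=19: min(6,8)*19=114 best=114 *, l++
l=1 r=19: min(17,8)*18=144 best=144 *, r--
l=1 r=18: min(17,3)*17=51 best=144, r--
l=1 r=17: min(17,15)*16=240 best=240 *, r--
l=1 r=16: min(17,4)*15=60 best=240, r--
l=1 r=15: min(17,9)*14=126 best=240, r--
l=1 r=14: min(17,6)*13=78 best=240, r--
l=1 r=13: min(17,2)*12=24 best=240, r--

r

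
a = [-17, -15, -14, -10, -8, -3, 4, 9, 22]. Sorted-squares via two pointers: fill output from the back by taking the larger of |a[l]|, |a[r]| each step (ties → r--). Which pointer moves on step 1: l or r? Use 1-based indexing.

[1,9] |-17|<=|22| out[9]=484 → r--

r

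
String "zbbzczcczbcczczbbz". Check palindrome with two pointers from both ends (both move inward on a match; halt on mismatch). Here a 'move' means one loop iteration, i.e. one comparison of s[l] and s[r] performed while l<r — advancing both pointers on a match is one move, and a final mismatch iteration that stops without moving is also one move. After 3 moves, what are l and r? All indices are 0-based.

l=3, r=14

[0,17] 'z'=='z' → l++,r--
[1,16] 'b'=='b' → l++,r--
[2,15] 'b'=='b' → l++,r--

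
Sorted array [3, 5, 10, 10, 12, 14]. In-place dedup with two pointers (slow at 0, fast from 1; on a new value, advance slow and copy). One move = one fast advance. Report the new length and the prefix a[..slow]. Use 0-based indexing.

length 5; prefix = [3, 5, 10, 12, 14]

slow=0 fast=1: a[fast]=5≠a[slow]=3 write a[1]=5, slow++,fast++
slow=1 fast=2: a[fast]=10≠a[slow]=5 write a[2]=10, slow++,fast++
slow=2 fast=3: a[fast]=10=a[slow] dup, fast++
slow=2 fast=4: a[fast]=12≠a[slow]=10 write a[3]=12, slow++,fast++
slow=3 fast=5: a[fast]=14≠a[slow]=12 write a[4]=14, slow++,fast++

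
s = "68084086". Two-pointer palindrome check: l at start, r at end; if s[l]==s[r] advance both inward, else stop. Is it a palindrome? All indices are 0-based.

l=0 r=7: '6'=='6', l++,r--
l=1 r=6: '8'=='8', l++,r--
l=2 r=5: '0'=='0', l++,r--
l=3 r=4: '8'!='4', stop

not a palindrome (mismatch at 3,4)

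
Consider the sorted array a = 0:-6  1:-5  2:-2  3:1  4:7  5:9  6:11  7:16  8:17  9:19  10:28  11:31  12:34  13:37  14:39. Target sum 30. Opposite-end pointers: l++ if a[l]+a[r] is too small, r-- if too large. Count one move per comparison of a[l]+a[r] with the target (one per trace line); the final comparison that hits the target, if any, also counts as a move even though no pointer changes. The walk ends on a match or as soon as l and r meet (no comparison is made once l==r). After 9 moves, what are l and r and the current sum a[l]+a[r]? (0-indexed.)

[0,14] -6+39=33 >30 → r--
[0,13] -6+37=31 >30 → r--
[0,12] -6+34=28 <30 → l++
[1,12] -5+34=29 <30 → l++
[2,12] -2+34=32 >30 → r--
[2,11] -2+31=29 <30 → l++
[3,11] 1+31=32 >30 → r--
[3,10] 1+28=29 <30 → l++
[4,10] 7+28=35 >30 → r--

l=4, r=9, sum=26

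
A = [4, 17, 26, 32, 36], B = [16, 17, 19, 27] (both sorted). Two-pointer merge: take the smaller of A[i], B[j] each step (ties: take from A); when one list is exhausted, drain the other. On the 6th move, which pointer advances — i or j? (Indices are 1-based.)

i

[i=1,j=1] A[i]=4<=B[j]=16 take 4 → i++
[i=2,j=1] A[i]=17>B[j]=16 take 16 → j++
[i=2,j=2] A[i]=17<=B[j]=17 take 17 → i++
[i=3,j=2] A[i]=26>B[j]=17 take 17 → j++
[i=3,j=3] A[i]=26>B[j]=19 take 19 → j++
[i=3,j=4] A[i]=26<=B[j]=27 take 26 → i++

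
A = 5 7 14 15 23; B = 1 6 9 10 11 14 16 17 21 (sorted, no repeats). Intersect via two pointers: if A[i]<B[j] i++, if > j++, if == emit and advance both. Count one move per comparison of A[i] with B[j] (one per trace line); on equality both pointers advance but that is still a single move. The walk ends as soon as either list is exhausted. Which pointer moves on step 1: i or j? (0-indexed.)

j

[i=0,j=0] 5>1 → j++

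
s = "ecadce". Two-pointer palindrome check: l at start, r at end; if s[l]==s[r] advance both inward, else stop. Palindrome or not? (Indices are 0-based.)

not a palindrome (mismatch at 2,3)

[0,5] 'e'=='e' → l++,r--
[1,4] 'c'=='c' → l++,r--
[2,3] 'a'!='d' → stop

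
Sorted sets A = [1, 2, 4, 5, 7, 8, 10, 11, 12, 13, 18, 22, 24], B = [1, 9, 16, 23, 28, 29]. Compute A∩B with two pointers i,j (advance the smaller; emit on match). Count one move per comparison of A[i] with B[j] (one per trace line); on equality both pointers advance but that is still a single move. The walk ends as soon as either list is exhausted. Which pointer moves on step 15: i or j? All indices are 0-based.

[i=0,j=0] 1==1 emit → i++,j++
[i=1,j=1] 2<9 → i++
[i=2,j=1] 4<9 → i++
[i=3,j=1] 5<9 → i++
[i=4,j=1] 7<9 → i++
[i=5,j=1] 8<9 → i++
[i=6,j=1] 10>9 → j++
[i=6,j=2] 10<16 → i++
[i=7,j=2] 11<16 → i++
[i=8,j=2] 12<16 → i++
[i=9,j=2] 13<16 → i++
[i=10,j=2] 18>16 → j++
[i=10,j=3] 18<23 → i++
[i=11,j=3] 22<23 → i++
[i=12,j=3] 24>23 → j++

j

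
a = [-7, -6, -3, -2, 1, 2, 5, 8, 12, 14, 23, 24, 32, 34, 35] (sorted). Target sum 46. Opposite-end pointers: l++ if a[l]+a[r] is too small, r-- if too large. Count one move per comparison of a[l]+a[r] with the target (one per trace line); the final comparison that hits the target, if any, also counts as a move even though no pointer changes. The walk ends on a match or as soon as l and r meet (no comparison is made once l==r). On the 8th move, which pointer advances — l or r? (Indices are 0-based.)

[0,14] -7+35=28 <46 → l++
[1,14] -6+35=29 <46 → l++
[2,14] -3+35=32 <46 → l++
[3,14] -2+35=33 <46 → l++
[4,14] 1+35=36 <46 → l++
[5,14] 2+35=37 <46 → l++
[6,14] 5+35=40 <46 → l++
[7,14] 8+35=43 <46 → l++

l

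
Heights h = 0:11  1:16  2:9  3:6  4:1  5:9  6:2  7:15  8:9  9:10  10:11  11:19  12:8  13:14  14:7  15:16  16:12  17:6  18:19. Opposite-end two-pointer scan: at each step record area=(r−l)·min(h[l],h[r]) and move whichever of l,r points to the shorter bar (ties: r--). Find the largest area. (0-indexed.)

l=0 r=18: min(11,19)*18=198 best=198 *, l++
l=1 r=18: min(16,19)*17=272 best=272 *, l++
l=2 r=18: min(9,19)*16=144 best=272, l++
l=3 r=18: min(6,19)*15=90 best=272, l++
l=4 r=18: min(1,19)*14=14 best=272, l++
l=5 r=18: min(9,19)*13=117 best=272, l++
l=6 r=18: min(2,19)*12=24 best=272, l++
l=7 r=18: min(15,19)*11=165 best=272, l++
l=8 r=18: min(9,19)*10=90 best=272, l++
l=9 r=18: min(10,19)*9=90 best=272, l++
l=10 r=18: min(11,19)*8=88 best=272, l++
l=11 r=18: min(19,19)*7=133 best=272, r--
l=11 r=17: min(19,6)*6=36 best=272, r--
l=11 r=16: min(19,12)*5=60 best=272, r--
l=11 r=15: min(19,16)*4=64 best=272, r--
l=11 r=14: min(19,7)*3=21 best=272, r--
l=11 r=13: min(19,14)*2=28 best=272, r--
l=11 r=12: min(19,8)*1=8 best=272, r--

max area = 272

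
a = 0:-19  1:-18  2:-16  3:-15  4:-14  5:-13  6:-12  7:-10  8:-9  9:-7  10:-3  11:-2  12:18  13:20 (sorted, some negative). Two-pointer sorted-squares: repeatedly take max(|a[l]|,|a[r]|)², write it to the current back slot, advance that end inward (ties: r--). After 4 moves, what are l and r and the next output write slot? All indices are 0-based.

[0,13] |-19|<=|20| out[13]=400 → r--
[0,12] |-19|>|18| out[12]=361 → l++
[1,12] |-18|<=|18| out[11]=324 → r--
[1,11] |-18|>|-2| out[10]=324 → l++

l=2, r=11, next write slot=9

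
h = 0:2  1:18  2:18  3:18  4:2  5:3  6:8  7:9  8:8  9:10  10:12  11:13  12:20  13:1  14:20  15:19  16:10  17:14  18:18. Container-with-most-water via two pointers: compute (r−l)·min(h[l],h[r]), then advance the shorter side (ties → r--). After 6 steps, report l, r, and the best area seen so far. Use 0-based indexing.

l=3, r=15, best area=306

[0,18] min(2,18)*18=36 best=36 * → l++
[1,18] min(18,18)*17=306 best=306 * → r--
[1,17] min(18,14)*16=224 best=306 → r--
[1,16] min(18,10)*15=150 best=306 → r--
[1,15] min(18,19)*14=252 best=306 → l++
[2,15] min(18,19)*13=234 best=306 → l++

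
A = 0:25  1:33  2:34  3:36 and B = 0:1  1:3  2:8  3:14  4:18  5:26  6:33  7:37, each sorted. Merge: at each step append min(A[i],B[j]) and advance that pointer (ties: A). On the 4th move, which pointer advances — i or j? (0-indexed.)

j

[i=0,j=0] A[i]=25>B[j]=1 take 1 → j++
[i=0,j=1] A[i]=25>B[j]=3 take 3 → j++
[i=0,j=2] A[i]=25>B[j]=8 take 8 → j++
[i=0,j=3] A[i]=25>B[j]=14 take 14 → j++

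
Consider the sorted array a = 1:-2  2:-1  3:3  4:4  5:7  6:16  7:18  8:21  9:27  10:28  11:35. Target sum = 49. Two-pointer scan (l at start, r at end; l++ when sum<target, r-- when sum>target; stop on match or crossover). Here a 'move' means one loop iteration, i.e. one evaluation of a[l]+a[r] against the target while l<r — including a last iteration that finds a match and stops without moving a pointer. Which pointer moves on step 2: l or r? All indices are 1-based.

l

[1,11] -2+35=33 <49 → l++
[2,11] -1+35=34 <49 → l++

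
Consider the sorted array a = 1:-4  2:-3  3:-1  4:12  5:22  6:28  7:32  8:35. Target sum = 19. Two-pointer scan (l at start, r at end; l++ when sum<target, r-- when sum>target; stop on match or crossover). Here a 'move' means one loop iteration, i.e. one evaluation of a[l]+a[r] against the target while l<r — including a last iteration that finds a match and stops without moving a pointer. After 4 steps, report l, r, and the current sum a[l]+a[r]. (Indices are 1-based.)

l=1 r=8: -4+35=31 >19, r--
l=1 r=7: -4+32=28 >19, r--
l=1 r=6: -4+28=24 >19, r--
l=1 r=5: -4+22=18 <19, l++

l=2, r=5, sum=19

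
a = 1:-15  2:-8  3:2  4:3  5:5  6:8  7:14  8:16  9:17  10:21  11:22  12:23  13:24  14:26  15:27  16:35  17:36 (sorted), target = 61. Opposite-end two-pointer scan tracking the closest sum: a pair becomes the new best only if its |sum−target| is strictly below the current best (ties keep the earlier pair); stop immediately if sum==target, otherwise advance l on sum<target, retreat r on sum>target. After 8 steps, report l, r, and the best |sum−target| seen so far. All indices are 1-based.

l=1 r=17: -15+36=21 d=40 *, l++
l=2 r=17: -8+36=28 d=33 *, l++
l=3 r=17: 2+36=38 d=23 *, l++
l=4 r=17: 3+36=39 d=22 *, l++
l=5 r=17: 5+36=41 d=20 *, l++
l=6 r=17: 8+36=44 d=17 *, l++
l=7 r=17: 14+36=50 d=11 *, l++
l=8 r=17: 16+36=52 d=9 *, l++

l=9, r=17, best |Δ|=9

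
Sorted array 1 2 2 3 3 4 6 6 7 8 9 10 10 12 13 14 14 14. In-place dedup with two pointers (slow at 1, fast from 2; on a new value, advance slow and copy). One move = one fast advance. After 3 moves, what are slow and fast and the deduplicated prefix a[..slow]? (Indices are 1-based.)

slow=3, fast=5, prefix=[1, 2, 3]

slow=1 fast=2: a[fast]=2≠a[slow]=1 write a[2]=2, slow++,fast++
slow=2 fast=3: a[fast]=2=a[slow] dup, fast++
slow=2 fast=4: a[fast]=3≠a[slow]=2 write a[3]=3, slow++,fast++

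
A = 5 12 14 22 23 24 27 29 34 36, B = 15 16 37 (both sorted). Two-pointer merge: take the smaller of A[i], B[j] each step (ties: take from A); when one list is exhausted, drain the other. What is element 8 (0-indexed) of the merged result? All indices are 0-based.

[i=0,j=0] A[i]=5<=B[j]=15 take 5 → i++
[i=1,j=0] A[i]=12<=B[j]=15 take 12 → i++
[i=2,j=0] A[i]=14<=B[j]=15 take 14 → i++
[i=3,j=0] A[i]=22>B[j]=15 take 15 → j++
[i=3,j=1] A[i]=22>B[j]=16 take 16 → j++
[i=3,j=2] A[i]=22<=B[j]=37 take 22 → i++
[i=4,j=2] A[i]=23<=B[j]=37 take 23 → i++
[i=5,j=2] A[i]=24<=B[j]=37 take 24 → i++
[i=6,j=2] A[i]=27<=B[j]=37 take 27 → i++
[i=7,j=2] A[i]=29<=B[j]=37 take 29 → i++
[i=8,j=2] A[i]=34<=B[j]=37 take 34 → i++
[i=9,j=2] A[i]=36<=B[j]=37 take 36 → i++
[i=10,j=2] A done, take B[j]=37 → j++

merged[8] = 27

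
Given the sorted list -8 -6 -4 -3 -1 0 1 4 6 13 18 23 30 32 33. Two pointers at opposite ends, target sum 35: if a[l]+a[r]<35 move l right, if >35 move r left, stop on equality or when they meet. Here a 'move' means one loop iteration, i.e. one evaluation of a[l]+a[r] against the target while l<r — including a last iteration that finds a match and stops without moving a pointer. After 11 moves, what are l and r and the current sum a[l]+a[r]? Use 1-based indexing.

l=9, r=12, sum=29

l=1 r=15: -8+33=25 <35, l++
l=2 r=15: -6+33=27 <35, l++
l=3 r=15: -4+33=29 <35, l++
l=4 r=15: -3+33=30 <35, l++
l=5 r=15: -1+33=32 <35, l++
l=6 r=15: 0+33=33 <35, l++
l=7 r=15: 1+33=34 <35, l++
l=8 r=15: 4+33=37 >35, r--
l=8 r=14: 4+32=36 >35, r--
l=8 r=13: 4+30=34 <35, l++
l=9 r=13: 6+30=36 >35, r--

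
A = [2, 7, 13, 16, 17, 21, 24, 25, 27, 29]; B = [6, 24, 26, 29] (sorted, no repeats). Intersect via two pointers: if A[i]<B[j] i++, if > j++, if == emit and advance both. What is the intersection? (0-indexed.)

intersection = [24, 29]

i=0 j=0: 2<6, i++
i=1 j=0: 7>6, j++
i=1 j=1: 7<24, i++
i=2 j=1: 13<24, i++
i=3 j=1: 16<24, i++
i=4 j=1: 17<24, i++
i=5 j=1: 21<24, i++
i=6 j=1: 24==24 emit, i++,j++
i=7 j=2: 25<26, i++
i=8 j=2: 27>26, j++
i=8 j=3: 27<29, i++
i=9 j=3: 29==29 emit, i++,j++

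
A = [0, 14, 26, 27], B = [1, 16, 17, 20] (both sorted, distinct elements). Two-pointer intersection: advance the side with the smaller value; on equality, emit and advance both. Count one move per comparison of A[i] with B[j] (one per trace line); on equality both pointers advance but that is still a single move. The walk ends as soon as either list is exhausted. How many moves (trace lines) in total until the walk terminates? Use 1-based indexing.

6 moves

[i=1,j=1] 0<1 → i++
[i=2,j=1] 14>1 → j++
[i=2,j=2] 14<16 → i++
[i=3,j=2] 26>16 → j++
[i=3,j=3] 26>17 → j++
[i=3,j=4] 26>20 → j++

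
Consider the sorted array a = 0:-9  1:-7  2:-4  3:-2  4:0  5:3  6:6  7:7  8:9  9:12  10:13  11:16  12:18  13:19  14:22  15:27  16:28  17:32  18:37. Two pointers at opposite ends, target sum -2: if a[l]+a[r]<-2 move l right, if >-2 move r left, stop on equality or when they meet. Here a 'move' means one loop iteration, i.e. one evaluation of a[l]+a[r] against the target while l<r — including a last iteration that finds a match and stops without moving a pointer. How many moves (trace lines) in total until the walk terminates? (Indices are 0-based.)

[0,18] -9+37=28 >-2 → r--
[0,17] -9+32=23 >-2 → r--
[0,16] -9+28=19 >-2 → r--
[0,15] -9+27=18 >-2 → r--
[0,14] -9+22=13 >-2 → r--
[0,13] -9+19=10 >-2 → r--
[0,12] -9+18=9 >-2 → r--
[0,11] -9+16=7 >-2 → r--
[0,10] -9+13=4 >-2 → r--
[0,9] -9+12=3 >-2 → r--
[0,8] -9+9=0 >-2 → r--
[0,7] -9+7=-2 → found

12 moves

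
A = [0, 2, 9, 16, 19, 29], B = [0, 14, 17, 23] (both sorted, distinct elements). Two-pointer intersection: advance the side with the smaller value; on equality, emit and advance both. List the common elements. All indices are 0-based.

intersection = [0]

[i=0,j=0] 0==0 emit → i++,j++
[i=1,j=1] 2<14 → i++
[i=2,j=1] 9<14 → i++
[i=3,j=1] 16>14 → j++
[i=3,j=2] 16<17 → i++
[i=4,j=2] 19>17 → j++
[i=4,j=3] 19<23 → i++
[i=5,j=3] 29>23 → j++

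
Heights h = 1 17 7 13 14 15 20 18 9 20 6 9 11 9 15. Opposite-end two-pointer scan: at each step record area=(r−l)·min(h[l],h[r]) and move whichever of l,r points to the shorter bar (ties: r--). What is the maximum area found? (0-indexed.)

l=0 r=14: min(1,15)*14=14 best=14 *, l++
l=1 r=14: min(17,15)*13=195 best=195 *, r--
l=1 r=13: min(17,9)*12=108 best=195, r--
l=1 r=12: min(17,11)*11=121 best=195, r--
l=1 r=11: min(17,9)*10=90 best=195, r--
l=1 r=10: min(17,6)*9=54 best=195, r--
l=1 r=9: min(17,20)*8=136 best=195, l++
l=2 r=9: min(7,20)*7=49 best=195, l++
l=3 r=9: min(13,20)*6=78 best=195, l++
l=4 r=9: min(14,20)*5=70 best=195, l++
l=5 r=9: min(15,20)*4=60 best=195, l++
l=6 r=9: min(20,20)*3=60 best=195, r--
l=6 r=8: min(20,9)*2=18 best=195, r--
l=6 r=7: min(20,18)*1=18 best=195, r--

max area = 195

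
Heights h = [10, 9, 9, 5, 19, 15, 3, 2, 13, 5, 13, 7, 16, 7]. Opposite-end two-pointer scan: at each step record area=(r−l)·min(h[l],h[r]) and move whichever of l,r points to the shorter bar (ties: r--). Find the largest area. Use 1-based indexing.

max area = 128

[1,14] min(10,7)*13=91 best=91 * → r--
[1,13] min(10,16)*12=120 best=120 * → l++
[2,13] min(9,16)*11=99 best=120 → l++
[3,13] min(9,16)*10=90 best=120 → l++
[4,13] min(5,16)*9=45 best=120 → l++
[5,13] min(19,16)*8=128 best=128 * → r--
[5,12] min(19,7)*7=49 best=128 → r--
[5,11] min(19,13)*6=78 best=128 → r--
[5,10] min(19,5)*5=25 best=128 → r--
[5,9] min(19,13)*4=52 best=128 → r--
[5,8] min(19,2)*3=6 best=128 → r--
[5,7] min(19,3)*2=6 best=128 → r--
[5,6] min(19,15)*1=15 best=128 → r--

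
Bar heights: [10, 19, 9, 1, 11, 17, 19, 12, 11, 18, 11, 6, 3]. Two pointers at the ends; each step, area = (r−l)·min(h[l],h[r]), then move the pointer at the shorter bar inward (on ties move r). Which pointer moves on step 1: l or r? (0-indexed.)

r

l=0 r=12: min(10,3)*12=36 best=36 *, r--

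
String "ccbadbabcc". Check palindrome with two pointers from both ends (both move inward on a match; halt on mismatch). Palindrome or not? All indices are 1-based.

l=1 r=10: 'c'=='c', l++,r--
l=2 r=9: 'c'=='c', l++,r--
l=3 r=8: 'b'=='b', l++,r--
l=4 r=7: 'a'=='a', l++,r--
l=5 r=6: 'd'!='b', stop

not a palindrome (mismatch at 5,6)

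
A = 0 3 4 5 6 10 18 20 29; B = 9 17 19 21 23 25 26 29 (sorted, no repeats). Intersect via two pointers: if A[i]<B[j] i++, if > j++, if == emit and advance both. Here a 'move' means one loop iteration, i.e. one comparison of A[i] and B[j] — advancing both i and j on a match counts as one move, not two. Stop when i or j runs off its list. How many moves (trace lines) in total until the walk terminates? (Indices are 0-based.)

[i=0,j=0] 0<9 → i++
[i=1,j=0] 3<9 → i++
[i=2,j=0] 4<9 → i++
[i=3,j=0] 5<9 → i++
[i=4,j=0] 6<9 → i++
[i=5,j=0] 10>9 → j++
[i=5,j=1] 10<17 → i++
[i=6,j=1] 18>17 → j++
[i=6,j=2] 18<19 → i++
[i=7,j=2] 20>19 → j++
[i=7,j=3] 20<21 → i++
[i=8,j=3] 29>21 → j++
[i=8,j=4] 29>23 → j++
[i=8,j=5] 29>25 → j++
[i=8,j=6] 29>26 → j++
[i=8,j=7] 29==29 emit → i++,j++

16 moves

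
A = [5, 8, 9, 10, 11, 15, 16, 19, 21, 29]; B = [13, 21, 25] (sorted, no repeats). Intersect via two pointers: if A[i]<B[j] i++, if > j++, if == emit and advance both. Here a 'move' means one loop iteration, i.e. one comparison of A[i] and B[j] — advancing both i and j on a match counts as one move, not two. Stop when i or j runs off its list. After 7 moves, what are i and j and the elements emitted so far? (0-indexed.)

[i=0,j=0] 5<13 → i++
[i=1,j=0] 8<13 → i++
[i=2,j=0] 9<13 → i++
[i=3,j=0] 10<13 → i++
[i=4,j=0] 11<13 → i++
[i=5,j=0] 15>13 → j++
[i=5,j=1] 15<21 → i++

i=6, j=1, emitted=[]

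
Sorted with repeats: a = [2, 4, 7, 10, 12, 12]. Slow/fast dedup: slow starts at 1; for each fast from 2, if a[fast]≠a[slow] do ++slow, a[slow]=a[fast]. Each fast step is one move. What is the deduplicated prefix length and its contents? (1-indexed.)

slow=1 fast=2: a[fast]=4≠a[slow]=2 write a[2]=4, slow++,fast++
slow=2 fast=3: a[fast]=7≠a[slow]=4 write a[3]=7, slow++,fast++
slow=3 fast=4: a[fast]=10≠a[slow]=7 write a[4]=10, slow++,fast++
slow=4 fast=5: a[fast]=12≠a[slow]=10 write a[5]=12, slow++,fast++
slow=5 fast=6: a[fast]=12=a[slow] dup, fast++

length 5; prefix = [2, 4, 7, 10, 12]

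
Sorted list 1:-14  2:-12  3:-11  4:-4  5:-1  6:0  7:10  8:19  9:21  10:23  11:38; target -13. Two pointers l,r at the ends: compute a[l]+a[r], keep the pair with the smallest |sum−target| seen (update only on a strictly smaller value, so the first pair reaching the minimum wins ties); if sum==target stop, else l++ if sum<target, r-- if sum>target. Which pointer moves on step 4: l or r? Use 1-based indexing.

l=1 r=11: -14+38=24 d=37 *, r--
l=1 r=10: -14+23=9 d=22 *, r--
l=1 r=9: -14+21=7 d=20 *, r--
l=1 r=8: -14+19=5 d=18 *, r--

r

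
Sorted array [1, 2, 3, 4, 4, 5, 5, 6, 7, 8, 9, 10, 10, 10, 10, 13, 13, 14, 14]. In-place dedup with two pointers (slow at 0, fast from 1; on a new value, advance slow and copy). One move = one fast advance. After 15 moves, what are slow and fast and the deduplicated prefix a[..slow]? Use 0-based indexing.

slow=10, fast=16, prefix=[1, 2, 3, 4, 5, 6, 7, 8, 9, 10, 13]

(s=0,f=1) a[fast]=2≠a[slow]=1 write a[1]=2 → slow++,fast++
(s=1,f=2) a[fast]=3≠a[slow]=2 write a[2]=3 → slow++,fast++
(s=2,f=3) a[fast]=4≠a[slow]=3 write a[3]=4 → slow++,fast++
(s=3,f=4) a[fast]=4=a[slow] dup → fast++
(s=3,f=5) a[fast]=5≠a[slow]=4 write a[4]=5 → slow++,fast++
(s=4,f=6) a[fast]=5=a[slow] dup → fast++
(s=4,f=7) a[fast]=6≠a[slow]=5 write a[5]=6 → slow++,fast++
(s=5,f=8) a[fast]=7≠a[slow]=6 write a[6]=7 → slow++,fast++
(s=6,f=9) a[fast]=8≠a[slow]=7 write a[7]=8 → slow++,fast++
(s=7,f=10) a[fast]=9≠a[slow]=8 write a[8]=9 → slow++,fast++
(s=8,f=11) a[fast]=10≠a[slow]=9 write a[9]=10 → slow++,fast++
(s=9,f=12) a[fast]=10=a[slow] dup → fast++
(s=9,f=13) a[fast]=10=a[slow] dup → fast++
(s=9,f=14) a[fast]=10=a[slow] dup → fast++
(s=9,f=15) a[fast]=13≠a[slow]=10 write a[10]=13 → slow++,fast++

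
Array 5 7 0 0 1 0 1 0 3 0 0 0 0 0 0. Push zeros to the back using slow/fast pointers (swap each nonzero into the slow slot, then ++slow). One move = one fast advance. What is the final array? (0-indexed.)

slow=0 fast=0: a[fast]=5≠0 swap→a[0]=5, slow++,fast++
slow=1 fast=1: a[fast]=7≠0 swap→a[1]=7, slow++,fast++
slow=2 fast=2: a[fast]=0, fast++
slow=2 fast=3: a[fast]=0, fast++
slow=2 fast=4: a[fast]=1≠0 swap→a[2]=1, slow++,fast++
slow=3 fast=5: a[fast]=0, fast++
slow=3 fast=6: a[fast]=1≠0 swap→a[3]=1, slow++,fast++
slow=4 fast=7: a[fast]=0, fast++
slow=4 fast=8: a[fast]=3≠0 swap→a[4]=3, slow++,fast++
slow=5 fast=9: a[fast]=0, fast++
slow=5 fast=10: a[fast]=0, fast++
slow=5 fast=11: a[fast]=0, fast++
slow=5 fast=12: a[fast]=0, fast++
slow=5 fast=13: a[fast]=0, fast++
slow=5 fast=14: a[fast]=0, fast++

[5, 7, 1, 1, 3, 0, 0, 0, 0, 0, 0, 0, 0, 0, 0]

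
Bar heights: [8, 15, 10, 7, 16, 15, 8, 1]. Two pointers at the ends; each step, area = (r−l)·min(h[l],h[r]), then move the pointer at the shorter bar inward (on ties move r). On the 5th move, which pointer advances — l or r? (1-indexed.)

[1,8] min(8,1)*7=7 best=7 * → r--
[1,7] min(8,8)*6=48 best=48 * → r--
[1,6] min(8,15)*5=40 best=48 → l++
[2,6] min(15,15)*4=60 best=60 * → r--
[2,5] min(15,16)*3=45 best=60 → l++

l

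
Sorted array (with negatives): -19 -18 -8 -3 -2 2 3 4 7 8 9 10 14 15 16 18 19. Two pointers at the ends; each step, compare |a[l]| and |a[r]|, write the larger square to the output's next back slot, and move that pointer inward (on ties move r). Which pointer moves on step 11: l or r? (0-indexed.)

[0,16] |-19|<=|19| out[16]=361 → r--
[0,15] |-19|>|18| out[15]=361 → l++
[1,15] |-18|<=|18| out[14]=324 → r--
[1,14] |-18|>|16| out[13]=324 → l++
[2,14] |-8|<=|16| out[12]=256 → r--
[2,13] |-8|<=|15| out[11]=225 → r--
[2,12] |-8|<=|14| out[10]=196 → r--
[2,11] |-8|<=|10| out[9]=100 → r--
[2,10] |-8|<=|9| out[8]=81 → r--
[2,9] |-8|<=|8| out[7]=64 → r--
[2,8] |-8|>|7| out[6]=64 → l++

l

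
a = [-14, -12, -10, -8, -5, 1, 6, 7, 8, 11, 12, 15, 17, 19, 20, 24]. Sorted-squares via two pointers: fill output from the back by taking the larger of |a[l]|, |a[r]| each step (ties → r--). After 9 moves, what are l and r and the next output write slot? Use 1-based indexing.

l=1 r=16: |-14|<=|24| out[16]=576, r--
l=1 r=15: |-14|<=|20| out[15]=400, r--
l=1 r=14: |-14|<=|19| out[14]=361, r--
l=1 r=13: |-14|<=|17| out[13]=289, r--
l=1 r=12: |-14|<=|15| out[12]=225, r--
l=1 r=11: |-14|>|12| out[11]=196, l++
l=2 r=11: |-12|<=|12| out[10]=144, r--
l=2 r=10: |-12|>|11| out[9]=144, l++
l=3 r=10: |-10|<=|11| out[8]=121, r--

l=3, r=9, next write slot=7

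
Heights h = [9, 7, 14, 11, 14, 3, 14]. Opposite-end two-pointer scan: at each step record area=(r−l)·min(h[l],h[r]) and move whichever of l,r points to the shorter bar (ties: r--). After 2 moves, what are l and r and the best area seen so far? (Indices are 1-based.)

l=3, r=7, best area=54

[1,7] min(9,14)*6=54 best=54 * → l++
[2,7] min(7,14)*5=35 best=54 → l++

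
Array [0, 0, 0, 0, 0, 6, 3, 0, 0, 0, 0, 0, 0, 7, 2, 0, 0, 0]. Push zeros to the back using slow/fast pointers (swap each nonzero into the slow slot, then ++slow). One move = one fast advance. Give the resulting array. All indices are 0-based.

[6, 3, 7, 2, 0, 0, 0, 0, 0, 0, 0, 0, 0, 0, 0, 0, 0, 0]

(s=0,f=0) a[fast]=0 → fast++
(s=0,f=1) a[fast]=0 → fast++
(s=0,f=2) a[fast]=0 → fast++
(s=0,f=3) a[fast]=0 → fast++
(s=0,f=4) a[fast]=0 → fast++
(s=0,f=5) a[fast]=6≠0 swap→a[0]=6 → slow++,fast++
(s=1,f=6) a[fast]=3≠0 swap→a[1]=3 → slow++,fast++
(s=2,f=7) a[fast]=0 → fast++
(s=2,f=8) a[fast]=0 → fast++
(s=2,f=9) a[fast]=0 → fast++
(s=2,f=10) a[fast]=0 → fast++
(s=2,f=11) a[fast]=0 → fast++
(s=2,f=12) a[fast]=0 → fast++
(s=2,f=13) a[fast]=7≠0 swap→a[2]=7 → slow++,fast++
(s=3,f=14) a[fast]=2≠0 swap→a[3]=2 → slow++,fast++
(s=4,f=15) a[fast]=0 → fast++
(s=4,f=16) a[fast]=0 → fast++
(s=4,f=17) a[fast]=0 → fast++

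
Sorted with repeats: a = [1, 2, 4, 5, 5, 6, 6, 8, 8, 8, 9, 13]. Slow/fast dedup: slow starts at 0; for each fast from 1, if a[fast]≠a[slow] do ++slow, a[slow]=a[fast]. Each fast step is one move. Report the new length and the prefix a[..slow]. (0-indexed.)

length 8; prefix = [1, 2, 4, 5, 6, 8, 9, 13]

(s=0,f=1) a[fast]=2≠a[slow]=1 write a[1]=2 → slow++,fast++
(s=1,f=2) a[fast]=4≠a[slow]=2 write a[2]=4 → slow++,fast++
(s=2,f=3) a[fast]=5≠a[slow]=4 write a[3]=5 → slow++,fast++
(s=3,f=4) a[fast]=5=a[slow] dup → fast++
(s=3,f=5) a[fast]=6≠a[slow]=5 write a[4]=6 → slow++,fast++
(s=4,f=6) a[fast]=6=a[slow] dup → fast++
(s=4,f=7) a[fast]=8≠a[slow]=6 write a[5]=8 → slow++,fast++
(s=5,f=8) a[fast]=8=a[slow] dup → fast++
(s=5,f=9) a[fast]=8=a[slow] dup → fast++
(s=5,f=10) a[fast]=9≠a[slow]=8 write a[6]=9 → slow++,fast++
(s=6,f=11) a[fast]=13≠a[slow]=9 write a[7]=13 → slow++,fast++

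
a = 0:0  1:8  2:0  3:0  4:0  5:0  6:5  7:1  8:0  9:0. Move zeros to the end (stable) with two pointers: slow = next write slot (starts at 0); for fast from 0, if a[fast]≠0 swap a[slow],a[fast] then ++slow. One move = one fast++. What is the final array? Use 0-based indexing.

(s=0,f=0) a[fast]=0 → fast++
(s=0,f=1) a[fast]=8≠0 swap→a[0]=8 → slow++,fast++
(s=1,f=2) a[fast]=0 → fast++
(s=1,f=3) a[fast]=0 → fast++
(s=1,f=4) a[fast]=0 → fast++
(s=1,f=5) a[fast]=0 → fast++
(s=1,f=6) a[fast]=5≠0 swap→a[1]=5 → slow++,fast++
(s=2,f=7) a[fast]=1≠0 swap→a[2]=1 → slow++,fast++
(s=3,f=8) a[fast]=0 → fast++
(s=3,f=9) a[fast]=0 → fast++

[8, 5, 1, 0, 0, 0, 0, 0, 0, 0]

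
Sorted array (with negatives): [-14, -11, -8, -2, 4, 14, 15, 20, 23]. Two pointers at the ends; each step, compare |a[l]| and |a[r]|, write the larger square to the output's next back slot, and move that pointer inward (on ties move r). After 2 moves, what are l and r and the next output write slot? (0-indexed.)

l=0, r=6, next write slot=6

[0,8] |-14|<=|23| out[8]=529 → r--
[0,7] |-14|<=|20| out[7]=400 → r--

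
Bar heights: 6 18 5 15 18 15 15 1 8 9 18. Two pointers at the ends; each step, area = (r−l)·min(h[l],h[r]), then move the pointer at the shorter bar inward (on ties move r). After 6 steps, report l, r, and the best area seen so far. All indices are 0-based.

[0,10] min(6,18)*10=60 best=60 * → l++
[1,10] min(18,18)*9=162 best=162 * → r--
[1,9] min(18,9)*8=72 best=162 → r--
[1,8] min(18,8)*7=56 best=162 → r--
[1,7] min(18,1)*6=6 best=162 → r--
[1,6] min(18,15)*5=75 best=162 → r--

l=1, r=5, best area=162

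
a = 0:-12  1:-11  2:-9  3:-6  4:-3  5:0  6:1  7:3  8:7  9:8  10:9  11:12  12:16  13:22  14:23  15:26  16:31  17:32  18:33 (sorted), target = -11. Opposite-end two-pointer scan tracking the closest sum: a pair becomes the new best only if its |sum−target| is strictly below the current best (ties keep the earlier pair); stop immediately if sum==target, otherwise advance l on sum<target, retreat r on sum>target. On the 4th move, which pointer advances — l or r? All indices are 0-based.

l=0 r=18: -12+33=21 d=32 *, r--
l=0 r=17: -12+32=20 d=31 *, r--
l=0 r=16: -12+31=19 d=30 *, r--
l=0 r=15: -12+26=14 d=25 *, r--

r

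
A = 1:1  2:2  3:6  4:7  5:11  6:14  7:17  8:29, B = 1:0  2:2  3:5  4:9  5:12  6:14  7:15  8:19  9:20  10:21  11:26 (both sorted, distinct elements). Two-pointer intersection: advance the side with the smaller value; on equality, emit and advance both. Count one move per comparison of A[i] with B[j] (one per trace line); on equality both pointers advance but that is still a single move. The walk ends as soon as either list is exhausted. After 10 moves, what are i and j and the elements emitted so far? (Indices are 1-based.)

i=7, j=7, emitted=[2, 14]

i=1 j=1: 1>0, j++
i=1 j=2: 1<2, i++
i=2 j=2: 2==2 emit, i++,j++
i=3 j=3: 6>5, j++
i=3 j=4: 6<9, i++
i=4 j=4: 7<9, i++
i=5 j=4: 11>9, j++
i=5 j=5: 11<12, i++
i=6 j=5: 14>12, j++
i=6 j=6: 14==14 emit, i++,j++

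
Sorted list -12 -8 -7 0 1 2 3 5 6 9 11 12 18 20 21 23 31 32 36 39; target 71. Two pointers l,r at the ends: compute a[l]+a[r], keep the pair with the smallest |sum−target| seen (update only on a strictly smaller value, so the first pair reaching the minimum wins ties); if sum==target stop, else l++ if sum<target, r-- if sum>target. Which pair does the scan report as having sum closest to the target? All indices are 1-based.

pair (32, 39) with sum 71 (|Δ|=0)

l=1 r=20: -12+39=27 d=44 *, l++
l=2 r=20: -8+39=31 d=40 *, l++
l=3 r=20: -7+39=32 d=39 *, l++
l=4 r=20: 0+39=39 d=32 *, l++
l=5 r=20: 1+39=40 d=31 *, l++
l=6 r=20: 2+39=41 d=30 *, l++
l=7 r=20: 3+39=42 d=29 *, l++
l=8 r=20: 5+39=44 d=27 *, l++
l=9 r=20: 6+39=45 d=26 *, l++
l=10 r=20: 9+39=48 d=23 *, l++
l=11 r=20: 11+39=50 d=21 *, l++
l=12 r=20: 12+39=51 d=20 *, l++
l=13 r=20: 18+39=57 d=14 *, l++
l=14 r=20: 20+39=59 d=12 *, l++
l=15 r=20: 21+39=60 d=11 *, l++
l=16 r=20: 23+39=62 d=9 *, l++
l=17 r=20: 31+39=70 d=1 *, l++
l=18 r=20: 32+39=71 d=0 *, stop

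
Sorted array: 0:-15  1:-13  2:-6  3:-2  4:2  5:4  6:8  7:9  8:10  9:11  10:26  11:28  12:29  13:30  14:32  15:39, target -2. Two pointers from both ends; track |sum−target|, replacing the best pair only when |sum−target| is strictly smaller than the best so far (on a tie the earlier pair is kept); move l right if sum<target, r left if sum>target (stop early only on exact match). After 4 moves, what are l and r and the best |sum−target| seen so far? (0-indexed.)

l=0 r=15: -15+39=24 d=26 *, r--
l=0 r=14: -15+32=17 d=19 *, r--
l=0 r=13: -15+30=15 d=17 *, r--
l=0 r=12: -15+29=14 d=16 *, r--

l=0, r=11, best |Δ|=16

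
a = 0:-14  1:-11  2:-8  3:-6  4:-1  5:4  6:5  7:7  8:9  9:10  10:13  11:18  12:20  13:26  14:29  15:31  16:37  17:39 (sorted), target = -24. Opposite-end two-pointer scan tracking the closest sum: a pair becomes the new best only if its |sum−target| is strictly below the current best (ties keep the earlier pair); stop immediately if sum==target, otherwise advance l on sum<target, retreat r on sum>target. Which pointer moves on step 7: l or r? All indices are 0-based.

r

l=0 r=17: -14+39=25 d=49 *, r--
l=0 r=16: -14+37=23 d=47 *, r--
l=0 r=15: -14+31=17 d=41 *, r--
l=0 r=14: -14+29=15 d=39 *, r--
l=0 r=13: -14+26=12 d=36 *, r--
l=0 r=12: -14+20=6 d=30 *, r--
l=0 r=11: -14+18=4 d=28 *, r--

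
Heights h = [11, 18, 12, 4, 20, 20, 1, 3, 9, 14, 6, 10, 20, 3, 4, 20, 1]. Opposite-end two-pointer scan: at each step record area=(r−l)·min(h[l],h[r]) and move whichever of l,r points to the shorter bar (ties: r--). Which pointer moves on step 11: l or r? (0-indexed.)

r

[0,16] min(11,1)*16=16 best=16 * → r--
[0,15] min(11,20)*15=165 best=165 * → l++
[1,15] min(18,20)*14=252 best=252 * → l++
[2,15] min(12,20)*13=156 best=252 → l++
[3,15] min(4,20)*12=48 best=252 → l++
[4,15] min(20,20)*11=220 best=252 → r--
[4,14] min(20,4)*10=40 best=252 → r--
[4,13] min(20,3)*9=27 best=252 → r--
[4,12] min(20,20)*8=160 best=252 → r--
[4,11] min(20,10)*7=70 best=252 → r--
[4,10] min(20,6)*6=36 best=252 → r--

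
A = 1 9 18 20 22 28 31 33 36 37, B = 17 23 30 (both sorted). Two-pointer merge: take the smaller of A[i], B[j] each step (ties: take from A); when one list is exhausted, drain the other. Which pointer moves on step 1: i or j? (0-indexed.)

i=0 j=0: A[i]=1<=B[j]=17 take 1, i++

i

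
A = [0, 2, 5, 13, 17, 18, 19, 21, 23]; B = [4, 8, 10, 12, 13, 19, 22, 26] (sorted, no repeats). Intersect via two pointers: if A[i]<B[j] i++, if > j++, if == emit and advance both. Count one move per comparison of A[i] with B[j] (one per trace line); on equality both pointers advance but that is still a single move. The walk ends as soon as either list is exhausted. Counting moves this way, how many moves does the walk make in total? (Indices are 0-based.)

[i=0,j=0] 0<4 → i++
[i=1,j=0] 2<4 → i++
[i=2,j=0] 5>4 → j++
[i=2,j=1] 5<8 → i++
[i=3,j=1] 13>8 → j++
[i=3,j=2] 13>10 → j++
[i=3,j=3] 13>12 → j++
[i=3,j=4] 13==13 emit → i++,j++
[i=4,j=5] 17<19 → i++
[i=5,j=5] 18<19 → i++
[i=6,j=5] 19==19 emit → i++,j++
[i=7,j=6] 21<22 → i++
[i=8,j=6] 23>22 → j++
[i=8,j=7] 23<26 → i++

14 moves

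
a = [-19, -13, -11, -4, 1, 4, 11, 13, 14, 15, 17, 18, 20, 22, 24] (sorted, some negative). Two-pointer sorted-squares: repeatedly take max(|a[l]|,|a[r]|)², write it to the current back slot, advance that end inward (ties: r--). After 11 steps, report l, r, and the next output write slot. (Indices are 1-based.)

l=1 r=15: |-19|<=|24| out[15]=576, r--
l=1 r=14: |-19|<=|22| out[14]=484, r--
l=1 r=13: |-19|<=|20| out[13]=400, r--
l=1 r=12: |-19|>|18| out[12]=361, l++
l=2 r=12: |-13|<=|18| out[11]=324, r--
l=2 r=11: |-13|<=|17| out[10]=289, r--
l=2 r=10: |-13|<=|15| out[9]=225, r--
l=2 r=9: |-13|<=|14| out[8]=196, r--
l=2 r=8: |-13|<=|13| out[7]=169, r--
l=2 r=7: |-13|>|11| out[6]=169, l++
l=3 r=7: |-11|<=|11| out[5]=121, r--

l=3, r=6, next write slot=4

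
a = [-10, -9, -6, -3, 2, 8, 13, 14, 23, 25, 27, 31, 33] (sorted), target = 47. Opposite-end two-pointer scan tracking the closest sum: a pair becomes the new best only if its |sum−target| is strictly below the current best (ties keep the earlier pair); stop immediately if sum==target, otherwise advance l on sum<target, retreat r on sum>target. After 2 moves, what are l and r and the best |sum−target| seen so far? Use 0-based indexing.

l=0 r=12: -10+33=23 d=24 *, l++
l=1 r=12: -9+33=24 d=23 *, l++

l=2, r=12, best |Δ|=23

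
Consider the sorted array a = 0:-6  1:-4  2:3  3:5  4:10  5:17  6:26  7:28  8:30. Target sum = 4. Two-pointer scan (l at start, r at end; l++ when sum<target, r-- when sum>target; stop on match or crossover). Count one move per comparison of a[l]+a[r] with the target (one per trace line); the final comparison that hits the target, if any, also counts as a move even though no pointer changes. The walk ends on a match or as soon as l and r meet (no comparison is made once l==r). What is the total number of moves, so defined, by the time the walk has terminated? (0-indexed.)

l=0 r=8: -6+30=24 >4, r--
l=0 r=7: -6+28=22 >4, r--
l=0 r=6: -6+26=20 >4, r--
l=0 r=5: -6+17=11 >4, r--
l=0 r=4: -6+10=4, found

5 moves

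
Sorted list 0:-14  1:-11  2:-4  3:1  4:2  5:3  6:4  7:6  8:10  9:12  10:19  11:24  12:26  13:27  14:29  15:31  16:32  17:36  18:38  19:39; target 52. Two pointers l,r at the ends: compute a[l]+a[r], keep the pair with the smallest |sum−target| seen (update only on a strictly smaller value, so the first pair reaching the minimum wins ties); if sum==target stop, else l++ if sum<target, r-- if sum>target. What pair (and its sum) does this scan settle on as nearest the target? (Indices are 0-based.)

[0,19] -14+39=25 d=27 * → l++
[1,19] -11+39=28 d=24 * → l++
[2,19] -4+39=35 d=17 * → l++
[3,19] 1+39=40 d=12 * → l++
[4,19] 2+39=41 d=11 * → l++
[5,19] 3+39=42 d=10 * → l++
[6,19] 4+39=43 d=9 * → l++
[7,19] 6+39=45 d=7 * → l++
[8,19] 10+39=49 d=3 * → l++
[9,19] 12+39=51 d=1 * → l++
[10,19] 19+39=58 d=6 → r--
[10,18] 19+38=57 d=5 → r--
[10,17] 19+36=55 d=3 → r--
[10,16] 19+32=51 d=1 → l++
[11,16] 24+32=56 d=4 → r--
[11,15] 24+31=55 d=3 → r--
[11,14] 24+29=53 d=1 → r--
[11,13] 24+27=51 d=1 → l++
[12,13] 26+27=53 d=1 → r--

pair (12, 39) with sum 51 (|Δ|=1)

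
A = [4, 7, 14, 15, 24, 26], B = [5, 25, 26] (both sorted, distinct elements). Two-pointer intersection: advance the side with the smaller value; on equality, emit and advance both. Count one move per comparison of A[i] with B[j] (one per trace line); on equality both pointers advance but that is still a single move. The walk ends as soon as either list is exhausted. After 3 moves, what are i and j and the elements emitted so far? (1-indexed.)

i=3, j=2, emitted=[]

i=1 j=1: 4<5, i++
i=2 j=1: 7>5, j++
i=2 j=2: 7<25, i++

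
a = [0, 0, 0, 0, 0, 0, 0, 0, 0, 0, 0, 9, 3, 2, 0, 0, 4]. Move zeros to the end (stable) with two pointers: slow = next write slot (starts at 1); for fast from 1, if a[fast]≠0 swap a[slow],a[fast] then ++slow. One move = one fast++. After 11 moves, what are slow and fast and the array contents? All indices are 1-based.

(s=1,f=1) a[fast]=0 → fast++
(s=1,f=2) a[fast]=0 → fast++
(s=1,f=3) a[fast]=0 → fast++
(s=1,f=4) a[fast]=0 → fast++
(s=1,f=5) a[fast]=0 → fast++
(s=1,f=6) a[fast]=0 → fast++
(s=1,f=7) a[fast]=0 → fast++
(s=1,f=8) a[fast]=0 → fast++
(s=1,f=9) a[fast]=0 → fast++
(s=1,f=10) a[fast]=0 → fast++
(s=1,f=11) a[fast]=0 → fast++

slow=1, fast=12, a=[0, 0, 0, 0, 0, 0, 0, 0, 0, 0, 0, 9, 3, 2, 0, 0, 4]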